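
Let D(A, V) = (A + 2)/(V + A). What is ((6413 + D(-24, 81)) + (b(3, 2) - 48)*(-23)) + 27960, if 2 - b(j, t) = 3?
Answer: 2023478/57 ≈ 35500.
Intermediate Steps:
D(A, V) = (2 + A)/(A + V)
b(j, t) = -1 (b(j, t) = 2 - 1*3 = 2 - 3 = -1)
((6413 + D(-24, 81)) + (b(3, 2) - 48)*(-23)) + 27960 = ((6413 + (2 - 24)/(-24 + 81)) + (-1 - 48)*(-23)) + 27960 = ((6413 - 22/57) - 49*(-23)) + 27960 = ((6413 + (1/57)*(-22)) + 1127) + 27960 = ((6413 - 22/57) + 1127) + 27960 = (365519/57 + 1127) + 27960 = 429758/57 + 27960 = 2023478/57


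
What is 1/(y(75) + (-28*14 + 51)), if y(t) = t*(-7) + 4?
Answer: -1/862 ≈ -0.0011601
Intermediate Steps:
y(t) = 4 - 7*t (y(t) = -7*t + 4 = 4 - 7*t)
1/(y(75) + (-28*14 + 51)) = 1/((4 - 7*75) + (-28*14 + 51)) = 1/((4 - 525) + (-392 + 51)) = 1/(-521 - 341) = 1/(-862) = -1/862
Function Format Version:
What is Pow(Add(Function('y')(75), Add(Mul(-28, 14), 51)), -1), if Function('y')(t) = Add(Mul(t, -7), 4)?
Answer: Rational(-1, 862) ≈ -0.0011601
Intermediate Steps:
Function('y')(t) = Add(4, Mul(-7, t)) (Function('y')(t) = Add(Mul(-7, t), 4) = Add(4, Mul(-7, t)))
Pow(Add(Function('y')(75), Add(Mul(-28, 14), 51)), -1) = Pow(Add(Add(4, Mul(-7, 75)), Add(Mul(-28, 14), 51)), -1) = Pow(Add(Add(4, -525), Add(-392, 51)), -1) = Pow(Add(-521, -341), -1) = Pow(-862, -1) = Rational(-1, 862)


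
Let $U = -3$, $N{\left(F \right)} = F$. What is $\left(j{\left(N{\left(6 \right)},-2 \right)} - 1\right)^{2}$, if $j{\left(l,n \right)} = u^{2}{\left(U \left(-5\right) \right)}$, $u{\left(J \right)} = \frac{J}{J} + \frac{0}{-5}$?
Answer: $0$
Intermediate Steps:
$u{\left(J \right)} = 1$ ($u{\left(J \right)} = 1 + 0 \left(- \frac{1}{5}\right) = 1 + 0 = 1$)
$j{\left(l,n \right)} = 1$ ($j{\left(l,n \right)} = 1^{2} = 1$)
$\left(j{\left(N{\left(6 \right)},-2 \right)} - 1\right)^{2} = \left(1 - 1\right)^{2} = 0^{2} = 0$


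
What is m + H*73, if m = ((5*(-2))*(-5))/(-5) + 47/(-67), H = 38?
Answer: 185141/67 ≈ 2763.3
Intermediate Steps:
m = -717/67 (m = -10*(-5)*(-⅕) + 47*(-1/67) = 50*(-⅕) - 47/67 = -10 - 47/67 = -717/67 ≈ -10.701)
m + H*73 = -717/67 + 38*73 = -717/67 + 2774 = 185141/67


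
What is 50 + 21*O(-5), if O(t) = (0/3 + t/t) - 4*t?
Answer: 491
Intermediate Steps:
O(t) = 1 - 4*t (O(t) = (0*(⅓) + 1) - 4*t = (0 + 1) - 4*t = 1 - 4*t)
50 + 21*O(-5) = 50 + 21*(1 - 4*(-5)) = 50 + 21*(1 + 20) = 50 + 21*21 = 50 + 441 = 491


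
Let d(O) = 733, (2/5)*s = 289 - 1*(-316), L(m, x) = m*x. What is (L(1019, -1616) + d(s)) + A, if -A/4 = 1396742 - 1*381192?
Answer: -5708171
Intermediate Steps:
s = 3025/2 (s = 5*(289 - 1*(-316))/2 = 5*(289 + 316)/2 = (5/2)*605 = 3025/2 ≈ 1512.5)
A = -4062200 (A = -4*(1396742 - 1*381192) = -4*(1396742 - 381192) = -4*1015550 = -4062200)
(L(1019, -1616) + d(s)) + A = (1019*(-1616) + 733) - 4062200 = (-1646704 + 733) - 4062200 = -1645971 - 4062200 = -5708171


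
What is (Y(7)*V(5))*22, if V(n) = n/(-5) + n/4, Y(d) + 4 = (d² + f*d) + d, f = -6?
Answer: 55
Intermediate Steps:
Y(d) = -4 + d² - 5*d (Y(d) = -4 + ((d² - 6*d) + d) = -4 + (d² - 5*d) = -4 + d² - 5*d)
V(n) = n/20 (V(n) = n*(-⅕) + n*(¼) = -n/5 + n/4 = n/20)
(Y(7)*V(5))*22 = ((-4 + 7² - 5*7)*((1/20)*5))*22 = ((-4 + 49 - 35)*(¼))*22 = (10*(¼))*22 = (5/2)*22 = 55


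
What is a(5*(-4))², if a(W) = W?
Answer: 400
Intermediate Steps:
a(5*(-4))² = (5*(-4))² = (-20)² = 400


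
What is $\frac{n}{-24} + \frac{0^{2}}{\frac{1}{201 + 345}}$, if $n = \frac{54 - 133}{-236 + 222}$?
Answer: $- \frac{79}{336} \approx -0.23512$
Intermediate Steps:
$n = \frac{79}{14}$ ($n = - \frac{79}{-14} = \left(-79\right) \left(- \frac{1}{14}\right) = \frac{79}{14} \approx 5.6429$)
$\frac{n}{-24} + \frac{0^{2}}{\frac{1}{201 + 345}} = \frac{79}{14 \left(-24\right)} + \frac{0^{2}}{\frac{1}{201 + 345}} = \frac{79}{14} \left(- \frac{1}{24}\right) + \frac{0}{\frac{1}{546}} = - \frac{79}{336} + 0 \frac{1}{\frac{1}{546}} = - \frac{79}{336} + 0 \cdot 546 = - \frac{79}{336} + 0 = - \frac{79}{336}$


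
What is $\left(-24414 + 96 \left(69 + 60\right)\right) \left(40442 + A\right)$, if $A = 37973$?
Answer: $-943332450$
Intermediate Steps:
$\left(-24414 + 96 \left(69 + 60\right)\right) \left(40442 + A\right) = \left(-24414 + 96 \left(69 + 60\right)\right) \left(40442 + 37973\right) = \left(-24414 + 96 \cdot 129\right) 78415 = \left(-24414 + 12384\right) 78415 = \left(-12030\right) 78415 = -943332450$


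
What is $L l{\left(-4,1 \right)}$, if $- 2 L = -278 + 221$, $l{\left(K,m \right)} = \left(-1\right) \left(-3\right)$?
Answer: $\frac{171}{2} \approx 85.5$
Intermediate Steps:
$l{\left(K,m \right)} = 3$
$L = \frac{57}{2}$ ($L = - \frac{-278 + 221}{2} = \left(- \frac{1}{2}\right) \left(-57\right) = \frac{57}{2} \approx 28.5$)
$L l{\left(-4,1 \right)} = \frac{57}{2} \cdot 3 = \frac{171}{2}$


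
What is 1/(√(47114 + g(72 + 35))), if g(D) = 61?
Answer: √1887/9435 ≈ 0.0046041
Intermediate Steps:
1/(√(47114 + g(72 + 35))) = 1/(√(47114 + 61)) = 1/(√47175) = 1/(5*√1887) = √1887/9435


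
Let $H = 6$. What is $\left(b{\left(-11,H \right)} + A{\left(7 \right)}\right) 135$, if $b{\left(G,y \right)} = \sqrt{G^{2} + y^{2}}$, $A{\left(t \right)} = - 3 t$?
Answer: $-2835 + 135 \sqrt{157} \approx -1143.5$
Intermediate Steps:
$\left(b{\left(-11,H \right)} + A{\left(7 \right)}\right) 135 = \left(\sqrt{\left(-11\right)^{2} + 6^{2}} - 21\right) 135 = \left(\sqrt{121 + 36} - 21\right) 135 = \left(\sqrt{157} - 21\right) 135 = \left(-21 + \sqrt{157}\right) 135 = -2835 + 135 \sqrt{157}$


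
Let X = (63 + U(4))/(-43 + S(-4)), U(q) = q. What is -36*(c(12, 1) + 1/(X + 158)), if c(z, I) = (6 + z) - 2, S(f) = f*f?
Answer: -2419596/4199 ≈ -576.23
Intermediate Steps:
S(f) = f²
c(z, I) = 4 + z
X = -67/27 (X = (63 + 4)/(-43 + (-4)²) = 67/(-43 + 16) = 67/(-27) = 67*(-1/27) = -67/27 ≈ -2.4815)
-36*(c(12, 1) + 1/(X + 158)) = -36*((4 + 12) + 1/(-67/27 + 158)) = -36*(16 + 1/(4199/27)) = -36*(16 + 27/4199) = -36*67211/4199 = -2419596/4199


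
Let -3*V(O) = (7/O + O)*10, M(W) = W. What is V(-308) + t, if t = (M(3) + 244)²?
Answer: 4094359/66 ≈ 62036.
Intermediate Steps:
V(O) = -70/(3*O) - 10*O/3 (V(O) = -(7/O + O)*10/3 = -(O + 7/O)*10/3 = -(10*O + 70/O)/3 = -70/(3*O) - 10*O/3)
t = 61009 (t = (3 + 244)² = 247² = 61009)
V(-308) + t = (10/3)*(-7 - 1*(-308)²)/(-308) + 61009 = (10/3)*(-1/308)*(-7 - 1*94864) + 61009 = (10/3)*(-1/308)*(-7 - 94864) + 61009 = (10/3)*(-1/308)*(-94871) + 61009 = 67765/66 + 61009 = 4094359/66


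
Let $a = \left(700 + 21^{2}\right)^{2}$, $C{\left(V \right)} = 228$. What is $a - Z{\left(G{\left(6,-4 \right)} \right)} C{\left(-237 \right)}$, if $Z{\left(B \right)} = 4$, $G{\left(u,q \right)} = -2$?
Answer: $1300969$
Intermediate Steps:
$a = 1301881$ ($a = \left(700 + 441\right)^{2} = 1141^{2} = 1301881$)
$a - Z{\left(G{\left(6,-4 \right)} \right)} C{\left(-237 \right)} = 1301881 - 4 \cdot 228 = 1301881 - 912 = 1300969$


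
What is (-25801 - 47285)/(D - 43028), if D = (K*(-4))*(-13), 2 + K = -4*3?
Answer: 36543/21878 ≈ 1.6703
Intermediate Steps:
K = -14 (K = -2 - 4*3 = -2 - 12 = -14)
D = -728 (D = -14*(-4)*(-13) = 56*(-13) = -728)
(-25801 - 47285)/(D - 43028) = (-25801 - 47285)/(-728 - 43028) = -73086/(-43756) = -73086*(-1/43756) = 36543/21878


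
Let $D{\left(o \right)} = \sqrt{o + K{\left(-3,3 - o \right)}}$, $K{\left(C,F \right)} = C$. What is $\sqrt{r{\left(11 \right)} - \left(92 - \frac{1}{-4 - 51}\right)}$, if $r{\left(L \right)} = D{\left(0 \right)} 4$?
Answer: $\frac{\sqrt{-278355 + 12100 i \sqrt{3}}}{55} \approx 0.36087 + 9.5994 i$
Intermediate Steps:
$D{\left(o \right)} = \sqrt{-3 + o}$ ($D{\left(o \right)} = \sqrt{o - 3} = \sqrt{-3 + o}$)
$r{\left(L \right)} = 4 i \sqrt{3}$ ($r{\left(L \right)} = \sqrt{-3 + 0} \cdot 4 = \sqrt{-3} \cdot 4 = i \sqrt{3} \cdot 4 = 4 i \sqrt{3}$)
$\sqrt{r{\left(11 \right)} - \left(92 - \frac{1}{-4 - 51}\right)} = \sqrt{4 i \sqrt{3} - \left(92 - \frac{1}{-4 - 51}\right)} = \sqrt{4 i \sqrt{3} - \left(92 - \frac{1}{-55}\right)} = \sqrt{4 i \sqrt{3} - \frac{5061}{55}} = \sqrt{- \frac{5061}{55} + 4 i \sqrt{3}}$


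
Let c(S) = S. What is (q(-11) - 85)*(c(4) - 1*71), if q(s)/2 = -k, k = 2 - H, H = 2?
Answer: 5695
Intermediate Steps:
k = 0 (k = 2 - 1*2 = 2 - 2 = 0)
q(s) = 0 (q(s) = 2*(-1*0) = 2*0 = 0)
(q(-11) - 85)*(c(4) - 1*71) = (0 - 85)*(4 - 1*71) = -85*(4 - 71) = -85*(-67) = 5695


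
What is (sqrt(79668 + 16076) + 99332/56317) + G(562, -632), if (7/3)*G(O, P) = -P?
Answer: 107472356/394219 + 16*sqrt(374) ≈ 582.05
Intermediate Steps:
G(O, P) = -3*P/7 (G(O, P) = 3*(-P)/7 = -3*P/7)
(sqrt(79668 + 16076) + 99332/56317) + G(562, -632) = (sqrt(79668 + 16076) + 99332/56317) - 3/7*(-632) = (sqrt(95744) + 99332*(1/56317)) + 1896/7 = (16*sqrt(374) + 99332/56317) + 1896/7 = (99332/56317 + 16*sqrt(374)) + 1896/7 = 107472356/394219 + 16*sqrt(374)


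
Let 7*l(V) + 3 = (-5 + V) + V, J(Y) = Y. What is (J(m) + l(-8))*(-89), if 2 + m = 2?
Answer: 2136/7 ≈ 305.14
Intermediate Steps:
m = 0 (m = -2 + 2 = 0)
l(V) = -8/7 + 2*V/7 (l(V) = -3/7 + ((-5 + V) + V)/7 = -3/7 + (-5 + 2*V)/7 = -3/7 + (-5/7 + 2*V/7) = -8/7 + 2*V/7)
(J(m) + l(-8))*(-89) = (0 + (-8/7 + (2/7)*(-8)))*(-89) = (0 + (-8/7 - 16/7))*(-89) = (0 - 24/7)*(-89) = -24/7*(-89) = 2136/7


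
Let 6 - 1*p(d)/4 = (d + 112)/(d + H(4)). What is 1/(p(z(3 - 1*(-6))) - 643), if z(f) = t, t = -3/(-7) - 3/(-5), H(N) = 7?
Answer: -281/189763 ≈ -0.0014808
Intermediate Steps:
t = 36/35 (t = -3*(-⅐) - 3*(-⅕) = 3/7 + ⅗ = 36/35 ≈ 1.0286)
z(f) = 36/35
p(d) = 24 - 4*(112 + d)/(7 + d) (p(d) = 24 - 4*(d + 112)/(d + 7) = 24 - 4*(112 + d)/(7 + d))
1/(p(z(3 - 1*(-6))) - 643) = 1/(20*(-14 + 36/35)/(7 + 36/35) - 643) = 1/(20*(-454/35)/(281/35) - 643) = 1/(20*(35/281)*(-454/35) - 643) = 1/(-9080/281 - 643) = 1/(-189763/281) = -281/189763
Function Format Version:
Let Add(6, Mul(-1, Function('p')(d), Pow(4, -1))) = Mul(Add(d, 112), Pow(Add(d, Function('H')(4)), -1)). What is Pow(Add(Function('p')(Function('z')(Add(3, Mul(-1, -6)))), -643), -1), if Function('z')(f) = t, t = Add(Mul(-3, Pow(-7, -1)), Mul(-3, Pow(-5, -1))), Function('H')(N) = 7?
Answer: Rational(-281, 189763) ≈ -0.0014808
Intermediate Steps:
t = Rational(36, 35) (t = Add(Mul(-3, Rational(-1, 7)), Mul(-3, Rational(-1, 5))) = Add(Rational(3, 7), Rational(3, 5)) = Rational(36, 35) ≈ 1.0286)
Function('z')(f) = Rational(36, 35)
Function('p')(d) = Add(24, Mul(-4, Pow(Add(7, d), -1), Add(112, d))) (Function('p')(d) = Add(24, Mul(-4, Mul(Add(d, 112), Pow(Add(d, 7), -1)))) = Add(24, Mul(-4, Mul(Add(112, d), Pow(Add(7, d), -1)))) = Add(24, Mul(-4, Mul(Pow(Add(7, d), -1), Add(112, d)))) = Add(24, Mul(-4, Pow(Add(7, d), -1), Add(112, d))))
Pow(Add(Function('p')(Function('z')(Add(3, Mul(-1, -6)))), -643), -1) = Pow(Add(Mul(20, Pow(Add(7, Rational(36, 35)), -1), Add(-14, Rational(36, 35))), -643), -1) = Pow(Add(Mul(20, Pow(Rational(281, 35), -1), Rational(-454, 35)), -643), -1) = Pow(Add(Mul(20, Rational(35, 281), Rational(-454, 35)), -643), -1) = Pow(Add(Rational(-9080, 281), -643), -1) = Pow(Rational(-189763, 281), -1) = Rational(-281, 189763)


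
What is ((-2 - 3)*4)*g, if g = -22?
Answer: 440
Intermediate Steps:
((-2 - 3)*4)*g = ((-2 - 3)*4)*(-22) = -5*4*(-22) = -20*(-22) = 440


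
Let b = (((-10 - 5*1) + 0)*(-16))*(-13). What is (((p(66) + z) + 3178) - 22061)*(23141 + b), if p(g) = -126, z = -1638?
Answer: -413373587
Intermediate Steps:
b = -3120 (b = (((-10 - 5) + 0)*(-16))*(-13) = ((-15 + 0)*(-16))*(-13) = -15*(-16)*(-13) = 240*(-13) = -3120)
(((p(66) + z) + 3178) - 22061)*(23141 + b) = (((-126 - 1638) + 3178) - 22061)*(23141 - 3120) = ((-1764 + 3178) - 22061)*20021 = (1414 - 22061)*20021 = -20647*20021 = -413373587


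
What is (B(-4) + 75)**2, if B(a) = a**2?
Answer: 8281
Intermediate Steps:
(B(-4) + 75)**2 = ((-4)**2 + 75)**2 = (16 + 75)**2 = 91**2 = 8281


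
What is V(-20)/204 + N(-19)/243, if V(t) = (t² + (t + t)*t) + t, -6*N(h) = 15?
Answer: 47705/8262 ≈ 5.7740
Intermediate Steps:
N(h) = -5/2 (N(h) = -⅙*15 = -5/2)
V(t) = t + 3*t² (V(t) = (t² + (2*t)*t) + t = (t² + 2*t²) + t = 3*t² + t = t + 3*t²)
V(-20)/204 + N(-19)/243 = -20*(1 + 3*(-20))/204 - 5/2/243 = -20*(1 - 60)*(1/204) - 5/2*1/243 = -20*(-59)*(1/204) - 5/486 = 1180*(1/204) - 5/486 = 295/51 - 5/486 = 47705/8262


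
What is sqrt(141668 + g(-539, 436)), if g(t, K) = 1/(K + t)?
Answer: sqrt(1502955709)/103 ≈ 376.39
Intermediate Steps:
sqrt(141668 + g(-539, 436)) = sqrt(141668 + 1/(436 - 539)) = sqrt(141668 + 1/(-103)) = sqrt(141668 - 1/103) = sqrt(14591803/103) = sqrt(1502955709)/103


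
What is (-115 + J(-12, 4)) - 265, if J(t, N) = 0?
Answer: -380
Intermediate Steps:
(-115 + J(-12, 4)) - 265 = (-115 + 0) - 265 = -115 - 265 = -380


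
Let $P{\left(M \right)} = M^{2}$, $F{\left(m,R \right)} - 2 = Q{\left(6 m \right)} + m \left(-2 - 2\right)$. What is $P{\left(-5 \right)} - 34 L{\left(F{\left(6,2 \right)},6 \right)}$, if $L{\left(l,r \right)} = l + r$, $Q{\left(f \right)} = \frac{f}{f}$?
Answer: $535$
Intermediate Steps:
$Q{\left(f \right)} = 1$
$F{\left(m,R \right)} = 3 - 4 m$ ($F{\left(m,R \right)} = 2 + \left(1 + m \left(-2 - 2\right)\right) = 2 + \left(1 + m \left(-4\right)\right) = 2 - \left(-1 + 4 m\right) = 3 - 4 m$)
$P{\left(-5 \right)} - 34 L{\left(F{\left(6,2 \right)},6 \right)} = \left(-5\right)^{2} - 34 \left(\left(3 - 24\right) + 6\right) = 25 - 34 \left(\left(3 - 24\right) + 6\right) = 25 - 34 \left(-21 + 6\right) = 25 - -510 = 25 + 510 = 535$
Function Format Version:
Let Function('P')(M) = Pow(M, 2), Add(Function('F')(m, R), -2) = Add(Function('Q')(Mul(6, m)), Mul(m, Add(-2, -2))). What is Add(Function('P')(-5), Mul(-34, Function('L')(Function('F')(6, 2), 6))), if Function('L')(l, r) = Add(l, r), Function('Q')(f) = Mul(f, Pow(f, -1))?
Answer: 535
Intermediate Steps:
Function('Q')(f) = 1
Function('F')(m, R) = Add(3, Mul(-4, m)) (Function('F')(m, R) = Add(2, Add(1, Mul(m, Add(-2, -2)))) = Add(2, Add(1, Mul(m, -4))) = Add(2, Add(1, Mul(-4, m))) = Add(3, Mul(-4, m)))
Add(Function('P')(-5), Mul(-34, Function('L')(Function('F')(6, 2), 6))) = Add(Pow(-5, 2), Mul(-34, Add(Add(3, Mul(-4, 6)), 6))) = Add(25, Mul(-34, Add(Add(3, -24), 6))) = Add(25, Mul(-34, Add(-21, 6))) = Add(25, Mul(-34, -15)) = Add(25, 510) = 535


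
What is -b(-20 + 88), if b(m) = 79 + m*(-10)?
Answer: 601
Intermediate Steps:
b(m) = 79 - 10*m
-b(-20 + 88) = -(79 - 10*(-20 + 88)) = -(79 - 10*68) = -(79 - 680) = -1*(-601) = 601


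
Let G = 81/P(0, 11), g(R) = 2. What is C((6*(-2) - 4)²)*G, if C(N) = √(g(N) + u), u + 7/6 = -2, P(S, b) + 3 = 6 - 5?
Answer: -27*I*√42/4 ≈ -43.745*I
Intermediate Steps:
P(S, b) = -2 (P(S, b) = -3 + (6 - 5) = -3 + 1 = -2)
u = -19/6 (u = -7/6 - 2 = -19/6 ≈ -3.1667)
C(N) = I*√42/6 (C(N) = √(2 - 19/6) = √(-7/6) = I*√42/6)
G = -81/2 (G = 81/(-2) = 81*(-½) = -81/2 ≈ -40.500)
C((6*(-2) - 4)²)*G = (I*√42/6)*(-81/2) = -27*I*√42/4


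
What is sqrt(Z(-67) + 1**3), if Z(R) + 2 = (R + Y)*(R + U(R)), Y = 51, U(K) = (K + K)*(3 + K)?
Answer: I*sqrt(136145) ≈ 368.98*I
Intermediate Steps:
U(K) = 2*K*(3 + K) (U(K) = (2*K)*(3 + K) = 2*K*(3 + K))
Z(R) = -2 + (51 + R)*(R + 2*R*(3 + R)) (Z(R) = -2 + (R + 51)*(R + 2*R*(3 + R)) = -2 + (51 + R)*(R + 2*R*(3 + R)))
sqrt(Z(-67) + 1**3) = sqrt((-2 + 2*(-67)**3 + 109*(-67)**2 + 357*(-67)) + 1**3) = sqrt((-2 + 2*(-300763) + 109*4489 - 23919) + 1) = sqrt((-2 - 601526 + 489301 - 23919) + 1) = sqrt(-136146 + 1) = sqrt(-136145) = I*sqrt(136145)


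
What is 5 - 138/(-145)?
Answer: 863/145 ≈ 5.9517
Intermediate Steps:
5 - 138/(-145) = 5 - 138*(-1/145) = 5 + 138/145 = 863/145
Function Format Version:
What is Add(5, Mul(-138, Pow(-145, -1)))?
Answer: Rational(863, 145) ≈ 5.9517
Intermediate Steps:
Add(5, Mul(-138, Pow(-145, -1))) = Add(5, Mul(-138, Rational(-1, 145))) = Add(5, Rational(138, 145)) = Rational(863, 145)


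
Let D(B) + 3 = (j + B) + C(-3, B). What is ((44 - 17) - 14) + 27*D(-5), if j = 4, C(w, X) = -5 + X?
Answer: -365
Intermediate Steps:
D(B) = -4 + 2*B (D(B) = -3 + ((4 + B) + (-5 + B)) = -3 + (-1 + 2*B) = -4 + 2*B)
((44 - 17) - 14) + 27*D(-5) = ((44 - 17) - 14) + 27*(-4 + 2*(-5)) = (27 - 14) + 27*(-4 - 10) = 13 + 27*(-14) = 13 - 378 = -365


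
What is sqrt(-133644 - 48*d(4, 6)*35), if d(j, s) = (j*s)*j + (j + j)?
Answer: 2*I*sqrt(77091) ≈ 555.31*I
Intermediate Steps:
d(j, s) = 2*j + s*j**2 (d(j, s) = s*j**2 + 2*j = 2*j + s*j**2)
sqrt(-133644 - 48*d(4, 6)*35) = sqrt(-133644 - 192*(2 + 4*6)*35) = sqrt(-133644 - 192*(2 + 24)*35) = sqrt(-133644 - 192*26*35) = sqrt(-133644 - 48*104*35) = sqrt(-133644 - 4992*35) = sqrt(-133644 - 174720) = sqrt(-308364) = 2*I*sqrt(77091)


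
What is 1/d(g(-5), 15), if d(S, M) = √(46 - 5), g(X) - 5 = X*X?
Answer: √41/41 ≈ 0.15617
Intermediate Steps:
g(X) = 5 + X² (g(X) = 5 + X*X = 5 + X²)
d(S, M) = √41
1/d(g(-5), 15) = 1/(√41) = √41/41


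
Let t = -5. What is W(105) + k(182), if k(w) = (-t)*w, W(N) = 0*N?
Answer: 910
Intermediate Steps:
W(N) = 0
k(w) = 5*w (k(w) = (-1*(-5))*w = 5*w)
W(105) + k(182) = 0 + 5*182 = 0 + 910 = 910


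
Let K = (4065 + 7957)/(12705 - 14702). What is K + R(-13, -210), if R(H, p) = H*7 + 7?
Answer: -179770/1997 ≈ -90.020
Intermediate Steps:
R(H, p) = 7 + 7*H (R(H, p) = 7*H + 7 = 7 + 7*H)
K = -12022/1997 (K = 12022/(-1997) = 12022*(-1/1997) = -12022/1997 ≈ -6.0200)
K + R(-13, -210) = -12022/1997 + (7 + 7*(-13)) = -12022/1997 + (7 - 91) = -12022/1997 - 84 = -179770/1997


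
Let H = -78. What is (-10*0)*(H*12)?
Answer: 0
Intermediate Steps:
(-10*0)*(H*12) = (-10*0)*(-78*12) = 0*(-936) = 0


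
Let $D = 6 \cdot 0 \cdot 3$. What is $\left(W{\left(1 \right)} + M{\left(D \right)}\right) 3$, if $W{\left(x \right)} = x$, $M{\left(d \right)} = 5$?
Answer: $18$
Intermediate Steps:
$D = 0$ ($D = 0 \cdot 3 = 0$)
$\left(W{\left(1 \right)} + M{\left(D \right)}\right) 3 = \left(1 + 5\right) 3 = 6 \cdot 3 = 18$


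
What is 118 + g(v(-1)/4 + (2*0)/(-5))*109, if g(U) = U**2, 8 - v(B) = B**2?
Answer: 7229/16 ≈ 451.81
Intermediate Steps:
v(B) = 8 - B**2
118 + g(v(-1)/4 + (2*0)/(-5))*109 = 118 + ((8 - 1*(-1)**2)/4 + (2*0)/(-5))**2*109 = 118 + ((8 - 1*1)*(1/4) + 0*(-1/5))**2*109 = 118 + ((8 - 1)*(1/4) + 0)**2*109 = 118 + (7*(1/4) + 0)**2*109 = 118 + (7/4 + 0)**2*109 = 118 + (7/4)**2*109 = 118 + (49/16)*109 = 118 + 5341/16 = 7229/16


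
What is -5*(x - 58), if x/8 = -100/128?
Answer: 1285/4 ≈ 321.25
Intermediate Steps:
x = -25/4 (x = 8*(-100/128) = 8*(-100*1/128) = 8*(-25/32) = -25/4 ≈ -6.2500)
-5*(x - 58) = -5*(-25/4 - 58) = -5*(-257/4) = 1285/4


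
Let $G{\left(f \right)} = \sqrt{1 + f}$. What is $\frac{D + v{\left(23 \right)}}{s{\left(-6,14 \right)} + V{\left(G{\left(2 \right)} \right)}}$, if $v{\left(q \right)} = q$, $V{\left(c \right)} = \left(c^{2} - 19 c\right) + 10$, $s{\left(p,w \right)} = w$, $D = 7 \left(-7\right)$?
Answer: $\frac{117}{59} + \frac{247 \sqrt{3}}{177} \approx 4.4001$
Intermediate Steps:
$D = -49$
$V{\left(c \right)} = 10 + c^{2} - 19 c$
$\frac{D + v{\left(23 \right)}}{s{\left(-6,14 \right)} + V{\left(G{\left(2 \right)} \right)}} = \frac{-49 + 23}{14 + \left(10 + \left(\sqrt{1 + 2}\right)^{2} - 19 \sqrt{1 + 2}\right)} = - \frac{26}{14 + \left(10 + \left(\sqrt{3}\right)^{2} - 19 \sqrt{3}\right)} = - \frac{26}{14 + \left(10 + 3 - 19 \sqrt{3}\right)} = - \frac{26}{14 + \left(13 - 19 \sqrt{3}\right)} = - \frac{26}{27 - 19 \sqrt{3}}$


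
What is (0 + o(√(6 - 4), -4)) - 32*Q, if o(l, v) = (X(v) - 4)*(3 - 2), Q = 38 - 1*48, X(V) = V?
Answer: 312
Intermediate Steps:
Q = -10 (Q = 38 - 48 = -10)
o(l, v) = -4 + v (o(l, v) = (v - 4)*(3 - 2) = (-4 + v)*1 = -4 + v)
(0 + o(√(6 - 4), -4)) - 32*Q = (0 + (-4 - 4)) - 32*(-10) = (0 - 8) + 320 = -8 + 320 = 312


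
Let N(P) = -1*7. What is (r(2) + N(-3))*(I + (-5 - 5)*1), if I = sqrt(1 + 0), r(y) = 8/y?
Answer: 27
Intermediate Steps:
I = 1 (I = sqrt(1) = 1)
N(P) = -7
(r(2) + N(-3))*(I + (-5 - 5)*1) = (8/2 - 7)*(1 + (-5 - 5)*1) = (8*(1/2) - 7)*(1 - 10*1) = (4 - 7)*(1 - 10) = -3*(-9) = 27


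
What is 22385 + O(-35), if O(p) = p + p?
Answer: 22315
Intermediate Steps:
O(p) = 2*p
22385 + O(-35) = 22385 + 2*(-35) = 22385 - 70 = 22315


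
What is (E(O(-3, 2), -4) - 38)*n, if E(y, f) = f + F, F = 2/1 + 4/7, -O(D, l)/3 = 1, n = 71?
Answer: -19596/7 ≈ -2799.4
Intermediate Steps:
O(D, l) = -3 (O(D, l) = -3*1 = -3)
F = 18/7 (F = 2*1 + 4*(1/7) = 2 + 4/7 = 18/7 ≈ 2.5714)
E(y, f) = 18/7 + f (E(y, f) = f + 18/7 = 18/7 + f)
(E(O(-3, 2), -4) - 38)*n = ((18/7 - 4) - 38)*71 = (-10/7 - 38)*71 = -276/7*71 = -19596/7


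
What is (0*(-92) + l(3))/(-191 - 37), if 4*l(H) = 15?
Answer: -5/304 ≈ -0.016447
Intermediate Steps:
l(H) = 15/4 (l(H) = (1/4)*15 = 15/4)
(0*(-92) + l(3))/(-191 - 37) = (0*(-92) + 15/4)/(-191 - 37) = (0 + 15/4)/(-228) = (15/4)*(-1/228) = -5/304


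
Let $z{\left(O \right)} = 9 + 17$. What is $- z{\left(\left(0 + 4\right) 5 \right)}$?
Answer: $-26$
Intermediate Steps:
$z{\left(O \right)} = 26$
$- z{\left(\left(0 + 4\right) 5 \right)} = \left(-1\right) 26 = -26$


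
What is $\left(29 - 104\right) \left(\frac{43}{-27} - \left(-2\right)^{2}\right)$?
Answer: $\frac{3775}{9} \approx 419.44$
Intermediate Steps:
$\left(29 - 104\right) \left(\frac{43}{-27} - \left(-2\right)^{2}\right) = \left(29 - 104\right) \left(43 \left(- \frac{1}{27}\right) - 4\right) = - 75 \left(- \frac{43}{27} - 4\right) = \left(-75\right) \left(- \frac{151}{27}\right) = \frac{3775}{9}$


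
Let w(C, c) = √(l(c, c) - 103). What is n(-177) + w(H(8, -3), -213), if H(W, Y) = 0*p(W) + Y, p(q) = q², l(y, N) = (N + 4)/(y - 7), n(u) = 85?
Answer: 85 + I*√10205/10 ≈ 85.0 + 10.102*I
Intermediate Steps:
l(y, N) = (4 + N)/(-7 + y)
H(W, Y) = Y (H(W, Y) = 0*W² + Y = 0 + Y = Y)
w(C, c) = √(-103 + (4 + c)/(-7 + c)) (w(C, c) = √((4 + c)/(-7 + c) - 103) = √(-103 + (4 + c)/(-7 + c)))
n(-177) + w(H(8, -3), -213) = 85 + √((725 - 102*(-213))/(-7 - 213)) = 85 + √((725 + 21726)/(-220)) = 85 + √(-1/220*22451) = 85 + √(-2041/20) = 85 + I*√10205/10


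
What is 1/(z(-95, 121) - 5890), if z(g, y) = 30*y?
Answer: -1/2260 ≈ -0.00044248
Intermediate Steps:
1/(z(-95, 121) - 5890) = 1/(30*121 - 5890) = 1/(3630 - 5890) = 1/(-2260) = -1/2260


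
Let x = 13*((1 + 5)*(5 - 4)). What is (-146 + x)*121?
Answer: -8228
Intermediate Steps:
x = 78 (x = 13*(6*1) = 13*6 = 78)
(-146 + x)*121 = (-146 + 78)*121 = -68*121 = -8228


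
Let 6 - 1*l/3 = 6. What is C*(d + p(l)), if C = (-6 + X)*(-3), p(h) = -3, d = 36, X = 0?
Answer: 594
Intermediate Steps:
l = 0 (l = 18 - 3*6 = 18 - 18 = 0)
C = 18 (C = (-6 + 0)*(-3) = -6*(-3) = 18)
C*(d + p(l)) = 18*(36 - 3) = 18*33 = 594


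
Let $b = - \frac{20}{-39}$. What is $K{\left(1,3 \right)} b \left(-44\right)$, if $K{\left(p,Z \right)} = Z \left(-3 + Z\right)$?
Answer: $0$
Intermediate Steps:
$b = \frac{20}{39}$ ($b = \left(-20\right) \left(- \frac{1}{39}\right) = \frac{20}{39} \approx 0.51282$)
$K{\left(1,3 \right)} b \left(-44\right) = 3 \left(-3 + 3\right) \frac{20}{39} \left(-44\right) = 3 \cdot 0 \cdot \frac{20}{39} \left(-44\right) = 0 \cdot \frac{20}{39} \left(-44\right) = 0 \left(-44\right) = 0$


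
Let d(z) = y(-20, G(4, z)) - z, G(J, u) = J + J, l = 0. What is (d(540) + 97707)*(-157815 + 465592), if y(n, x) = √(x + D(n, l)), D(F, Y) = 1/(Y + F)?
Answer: 29905767759 + 307777*√795/10 ≈ 2.9907e+10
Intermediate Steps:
D(F, Y) = 1/(F + Y)
G(J, u) = 2*J
y(n, x) = √(x + 1/n) (y(n, x) = √(x + 1/(n + 0)) = √(x + 1/n))
d(z) = -z + √795/10 (d(z) = √(2*4 + 1/(-20)) - z = √(8 - 1/20) - z = √(159/20) - z = √795/10 - z = -z + √795/10)
(d(540) + 97707)*(-157815 + 465592) = ((-1*540 + √795/10) + 97707)*(-157815 + 465592) = ((-540 + √795/10) + 97707)*307777 = (97167 + √795/10)*307777 = 29905767759 + 307777*√795/10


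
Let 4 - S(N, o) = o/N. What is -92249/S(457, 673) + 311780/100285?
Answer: -845486833021/23165835 ≈ -36497.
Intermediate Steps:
S(N, o) = 4 - o/N
-92249/S(457, 673) + 311780/100285 = -92249/(4 - 1*673/457) + 311780/100285 = -92249/(4 - 1*673*1/457) + 311780*(1/100285) = -92249/(4 - 673/457) + 62356/20057 = -92249/1155/457 + 62356/20057 = -92249*457/1155 + 62356/20057 = -42157793/1155 + 62356/20057 = -845486833021/23165835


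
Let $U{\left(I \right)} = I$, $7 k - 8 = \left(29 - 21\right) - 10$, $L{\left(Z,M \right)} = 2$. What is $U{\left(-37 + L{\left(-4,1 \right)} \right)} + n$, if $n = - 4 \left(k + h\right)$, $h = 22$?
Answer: $- \frac{885}{7} \approx -126.43$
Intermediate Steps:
$k = \frac{6}{7}$ ($k = \frac{8}{7} + \frac{\left(29 - 21\right) - 10}{7} = \frac{8}{7} + \frac{8 - 10}{7} = \frac{8}{7} + \frac{1}{7} \left(-2\right) = \frac{8}{7} - \frac{2}{7} = \frac{6}{7} \approx 0.85714$)
$n = - \frac{640}{7}$ ($n = - 4 \left(\frac{6}{7} + 22\right) = \left(-4\right) \frac{160}{7} = - \frac{640}{7} \approx -91.429$)
$U{\left(-37 + L{\left(-4,1 \right)} \right)} + n = \left(-37 + 2\right) - \frac{640}{7} = -35 - \frac{640}{7} = - \frac{885}{7}$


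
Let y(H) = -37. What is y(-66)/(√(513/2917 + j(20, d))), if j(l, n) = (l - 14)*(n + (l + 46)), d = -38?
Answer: -37*√1430989773/490569 ≈ -2.8531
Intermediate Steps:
j(l, n) = (-14 + l)*(46 + l + n) (j(l, n) = (-14 + l)*(n + (46 + l)) = (-14 + l)*(46 + l + n))
y(-66)/(√(513/2917 + j(20, d))) = -37/√(513/2917 + (-644 + 20² - 14*(-38) + 32*20 + 20*(-38))) = -37/√(513*(1/2917) + (-644 + 400 + 532 + 640 - 760)) = -37/√(513/2917 + 168) = -37*√1430989773/490569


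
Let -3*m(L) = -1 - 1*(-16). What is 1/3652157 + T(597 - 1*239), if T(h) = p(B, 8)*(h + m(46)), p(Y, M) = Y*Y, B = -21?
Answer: 568542236662/3652157 ≈ 1.5567e+5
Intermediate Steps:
p(Y, M) = Y²
m(L) = -5 (m(L) = -(-1 - 1*(-16))/3 = -(-1 + 16)/3 = -⅓*15 = -5)
T(h) = -2205 + 441*h (T(h) = (-21)²*(h - 5) = 441*(-5 + h) = -2205 + 441*h)
1/3652157 + T(597 - 1*239) = 1/3652157 + (-2205 + 441*(597 - 1*239)) = 1/3652157 + (-2205 + 441*(597 - 239)) = 1/3652157 + (-2205 + 441*358) = 1/3652157 + (-2205 + 157878) = 1/3652157 + 155673 = 568542236662/3652157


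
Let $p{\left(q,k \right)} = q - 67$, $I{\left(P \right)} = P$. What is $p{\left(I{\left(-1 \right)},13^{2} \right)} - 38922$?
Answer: $-38990$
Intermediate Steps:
$p{\left(q,k \right)} = -67 + q$
$p{\left(I{\left(-1 \right)},13^{2} \right)} - 38922 = \left(-67 - 1\right) - 38922 = -68 - 38922 = -38990$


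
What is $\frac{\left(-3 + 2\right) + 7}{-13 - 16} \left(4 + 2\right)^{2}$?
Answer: $- \frac{216}{29} \approx -7.4483$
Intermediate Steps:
$\frac{\left(-3 + 2\right) + 7}{-13 - 16} \left(4 + 2\right)^{2} = \frac{-1 + 7}{-29} \cdot 6^{2} = 6 \left(- \frac{1}{29}\right) 36 = \left(- \frac{6}{29}\right) 36 = - \frac{216}{29}$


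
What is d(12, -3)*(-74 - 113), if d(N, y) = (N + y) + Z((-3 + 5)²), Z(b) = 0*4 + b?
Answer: -2431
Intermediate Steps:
Z(b) = b (Z(b) = 0 + b = b)
d(N, y) = 4 + N + y (d(N, y) = (N + y) + (-3 + 5)² = (N + y) + 2² = (N + y) + 4 = 4 + N + y)
d(12, -3)*(-74 - 113) = (4 + 12 - 3)*(-74 - 113) = 13*(-187) = -2431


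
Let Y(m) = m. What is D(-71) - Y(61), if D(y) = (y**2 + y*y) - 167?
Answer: 9854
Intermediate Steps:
D(y) = -167 + 2*y**2 (D(y) = (y**2 + y**2) - 167 = 2*y**2 - 167 = -167 + 2*y**2)
D(-71) - Y(61) = (-167 + 2*(-71)**2) - 1*61 = (-167 + 2*5041) - 61 = (-167 + 10082) - 61 = 9915 - 61 = 9854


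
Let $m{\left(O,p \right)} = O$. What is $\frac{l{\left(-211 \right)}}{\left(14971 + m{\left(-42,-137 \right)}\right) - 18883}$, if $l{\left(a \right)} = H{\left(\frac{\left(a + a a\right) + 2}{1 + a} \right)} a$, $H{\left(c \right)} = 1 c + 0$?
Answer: $- \frac{2337458}{207585} \approx -11.26$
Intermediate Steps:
$H{\left(c \right)} = c$ ($H{\left(c \right)} = c + 0 = c$)
$l{\left(a \right)} = \frac{a \left(2 + a + a^{2}\right)}{1 + a}$ ($l{\left(a \right)} = \frac{\left(a + a a\right) + 2}{1 + a} a = \frac{\left(a + a^{2}\right) + 2}{1 + a} a = \frac{2 + a + a^{2}}{1 + a} a = \frac{a \left(2 + a + a^{2}\right)}{1 + a}$)
$\frac{l{\left(-211 \right)}}{\left(14971 + m{\left(-42,-137 \right)}\right) - 18883} = \frac{\left(-211\right) \frac{1}{1 - 211} \left(2 - 211 + \left(-211\right)^{2}\right)}{\left(14971 - 42\right) - 18883} = \frac{\left(-211\right) \frac{1}{-210} \left(2 - 211 + 44521\right)}{14929 - 18883} = \frac{\left(-211\right) \left(- \frac{1}{210}\right) 44312}{-3954} = \frac{4674916}{105} \left(- \frac{1}{3954}\right) = - \frac{2337458}{207585}$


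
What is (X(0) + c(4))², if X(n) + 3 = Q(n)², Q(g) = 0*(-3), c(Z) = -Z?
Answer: 49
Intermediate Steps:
Q(g) = 0
X(n) = -3 (X(n) = -3 + 0² = -3 + 0 = -3)
(X(0) + c(4))² = (-3 - 1*4)² = (-3 - 4)² = (-7)² = 49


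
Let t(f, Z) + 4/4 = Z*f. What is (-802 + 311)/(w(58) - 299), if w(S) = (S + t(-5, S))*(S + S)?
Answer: 491/27327 ≈ 0.017968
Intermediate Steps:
t(f, Z) = -1 + Z*f
w(S) = 2*S*(-1 - 4*S) (w(S) = (S + (-1 + S*(-5)))*(S + S) = (S + (-1 - 5*S))*(2*S) = (-1 - 4*S)*(2*S) = 2*S*(-1 - 4*S))
(-802 + 311)/(w(58) - 299) = (-802 + 311)/(2*58*(-1 - 4*58) - 299) = -491/(2*58*(-1 - 232) - 299) = -491/(2*58*(-233) - 299) = -491/(-27028 - 299) = -491/(-27327) = -491*(-1/27327) = 491/27327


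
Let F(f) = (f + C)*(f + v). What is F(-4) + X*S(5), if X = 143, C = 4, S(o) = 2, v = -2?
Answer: 286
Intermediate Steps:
F(f) = (-2 + f)*(4 + f) (F(f) = (f + 4)*(f - 2) = (4 + f)*(-2 + f) = (-2 + f)*(4 + f))
F(-4) + X*S(5) = (-8 + (-4)² + 2*(-4)) + 143*2 = (-8 + 16 - 8) + 286 = 0 + 286 = 286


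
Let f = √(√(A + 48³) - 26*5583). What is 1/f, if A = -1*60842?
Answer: -I/√(145158 - 5*√1990) ≈ -0.0026267*I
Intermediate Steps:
A = -60842
f = √(-145158 + 5*√1990) (f = √(√(-60842 + 48³) - 26*5583) = √(√(-60842 + 110592) - 145158) = √(√49750 - 145158) = √(5*√1990 - 145158) = √(-145158 + 5*√1990) ≈ 380.7*I)
1/f = 1/(√(-145158 + 5*√1990)) = (-145158 + 5*√1990)^(-½)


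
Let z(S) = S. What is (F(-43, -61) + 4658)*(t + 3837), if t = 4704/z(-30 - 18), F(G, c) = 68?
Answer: 17670514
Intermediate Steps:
t = -98 (t = 4704/(-30 - 18) = 4704/(-48) = 4704*(-1/48) = -98)
(F(-43, -61) + 4658)*(t + 3837) = (68 + 4658)*(-98 + 3837) = 4726*3739 = 17670514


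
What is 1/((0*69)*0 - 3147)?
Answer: -1/3147 ≈ -0.00031776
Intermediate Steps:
1/((0*69)*0 - 3147) = 1/(0*0 - 3147) = 1/(0 - 3147) = 1/(-3147) = -1/3147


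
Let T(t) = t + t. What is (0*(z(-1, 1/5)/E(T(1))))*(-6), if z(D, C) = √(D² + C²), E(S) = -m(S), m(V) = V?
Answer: 0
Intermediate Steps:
T(t) = 2*t
E(S) = -S
z(D, C) = √(C² + D²)
(0*(z(-1, 1/5)/E(T(1))))*(-6) = (0*(√((1/5)² + (-1)²)/((-2))))*(-6) = (0*(√((⅕)² + 1)/((-1*2))))*(-6) = (0*(√(1/25 + 1)/(-2)))*(-6) = (0*(√(26/25)*(-½)))*(-6) = (0*((√26/5)*(-½)))*(-6) = (0*(-√26/10))*(-6) = 0*(-6) = 0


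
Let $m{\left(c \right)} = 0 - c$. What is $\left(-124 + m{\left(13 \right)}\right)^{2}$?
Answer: $18769$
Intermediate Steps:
$m{\left(c \right)} = - c$
$\left(-124 + m{\left(13 \right)}\right)^{2} = \left(-124 - 13\right)^{2} = \left(-137\right)^{2} = 18769$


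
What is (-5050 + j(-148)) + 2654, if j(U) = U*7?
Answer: -3432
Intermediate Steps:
j(U) = 7*U
(-5050 + j(-148)) + 2654 = (-5050 + 7*(-148)) + 2654 = (-5050 - 1036) + 2654 = -6086 + 2654 = -3432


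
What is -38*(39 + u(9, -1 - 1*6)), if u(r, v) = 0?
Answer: -1482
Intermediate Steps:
-38*(39 + u(9, -1 - 1*6)) = -38*(39 + 0) = -38*39 = -1482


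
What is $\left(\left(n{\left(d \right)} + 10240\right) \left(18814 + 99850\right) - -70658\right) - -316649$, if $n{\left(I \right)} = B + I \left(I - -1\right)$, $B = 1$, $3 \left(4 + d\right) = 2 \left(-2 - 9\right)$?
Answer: $\frac{11065699835}{9} \approx 1.2295 \cdot 10^{9}$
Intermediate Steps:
$d = - \frac{34}{3}$ ($d = -4 + \frac{2 \left(-2 - 9\right)}{3} = -4 + \frac{2 \left(-11\right)}{3} = -4 + \frac{1}{3} \left(-22\right) = -4 - \frac{22}{3} = - \frac{34}{3} \approx -11.333$)
$n{\left(I \right)} = 1 + I \left(1 + I\right)$ ($n{\left(I \right)} = 1 + I \left(I - -1\right) = 1 + I \left(I + 1\right) = 1 + I \left(1 + I\right)$)
$\left(\left(n{\left(d \right)} + 10240\right) \left(18814 + 99850\right) - -70658\right) - -316649 = \left(\left(\left(1 - \frac{34}{3} + \left(- \frac{34}{3}\right)^{2}\right) + 10240\right) \left(18814 + 99850\right) - -70658\right) - -316649 = \left(\left(\left(1 - \frac{34}{3} + \frac{1156}{9}\right) + 10240\right) 118664 + 70658\right) + 316649 = \left(\left(\frac{1063}{9} + 10240\right) 118664 + 70658\right) + 316649 = \left(\frac{93223}{9} \cdot 118664 + 70658\right) + 316649 = \left(\frac{11062214072}{9} + 70658\right) + 316649 = \frac{11062849994}{9} + 316649 = \frac{11065699835}{9}$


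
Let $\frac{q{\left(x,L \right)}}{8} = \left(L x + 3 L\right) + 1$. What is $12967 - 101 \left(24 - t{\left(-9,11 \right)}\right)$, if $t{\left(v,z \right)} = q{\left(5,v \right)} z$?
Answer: $-620505$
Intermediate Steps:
$q{\left(x,L \right)} = 8 + 24 L + 8 L x$ ($q{\left(x,L \right)} = 8 \left(\left(L x + 3 L\right) + 1\right) = 8 \left(\left(3 L + L x\right) + 1\right) = 8 \left(1 + 3 L + L x\right) = 8 + 24 L + 8 L x$)
$t{\left(v,z \right)} = z \left(8 + 64 v\right)$ ($t{\left(v,z \right)} = \left(8 + 24 v + 8 v 5\right) z = \left(8 + 24 v + 40 v\right) z = \left(8 + 64 v\right) z = z \left(8 + 64 v\right)$)
$12967 - 101 \left(24 - t{\left(-9,11 \right)}\right) = 12967 - 101 \left(24 - 8 \cdot 11 \left(1 + 8 \left(-9\right)\right)\right) = 12967 - 101 \left(24 - 8 \cdot 11 \left(1 - 72\right)\right) = 12967 - 101 \left(24 - 8 \cdot 11 \left(-71\right)\right) = 12967 - 101 \left(24 - -6248\right) = 12967 - 101 \left(24 + 6248\right) = 12967 - 101 \cdot 6272 = 12967 - 633472 = -620505$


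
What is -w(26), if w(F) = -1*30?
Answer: 30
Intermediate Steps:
w(F) = -30
-w(26) = -1*(-30) = 30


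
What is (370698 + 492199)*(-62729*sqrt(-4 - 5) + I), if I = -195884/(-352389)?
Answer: 169027715948/352389 - 162385997739*I ≈ 4.7966e+5 - 1.6239e+11*I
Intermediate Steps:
I = 195884/352389 (I = -195884*(-1/352389) = 195884/352389 ≈ 0.55587)
(370698 + 492199)*(-62729*sqrt(-4 - 5) + I) = (370698 + 492199)*(-62729*sqrt(-4 - 5) + 195884/352389) = 862897*(-188187*I + 195884/352389) = 862897*(195884/352389 - 188187*I) = 169027715948/352389 - 162385997739*I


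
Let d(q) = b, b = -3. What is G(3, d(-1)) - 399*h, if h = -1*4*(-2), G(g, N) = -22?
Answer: -3214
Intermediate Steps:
d(q) = -3
h = 8 (h = -4*(-2) = 8)
G(3, d(-1)) - 399*h = -22 - 399*8 = -22 - 3192 = -3214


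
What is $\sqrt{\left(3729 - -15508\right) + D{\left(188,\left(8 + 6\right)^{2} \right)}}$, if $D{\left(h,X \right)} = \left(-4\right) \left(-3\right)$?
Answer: $\sqrt{19249} \approx 138.74$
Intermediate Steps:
$D{\left(h,X \right)} = 12$
$\sqrt{\left(3729 - -15508\right) + D{\left(188,\left(8 + 6\right)^{2} \right)}} = \sqrt{\left(3729 - -15508\right) + 12} = \sqrt{\left(3729 + 15508\right) + 12} = \sqrt{19237 + 12} = \sqrt{19249}$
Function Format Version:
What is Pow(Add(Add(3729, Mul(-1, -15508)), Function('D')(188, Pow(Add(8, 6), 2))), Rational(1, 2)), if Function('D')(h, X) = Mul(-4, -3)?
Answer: Pow(19249, Rational(1, 2)) ≈ 138.74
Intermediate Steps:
Function('D')(h, X) = 12
Pow(Add(Add(3729, Mul(-1, -15508)), Function('D')(188, Pow(Add(8, 6), 2))), Rational(1, 2)) = Pow(Add(Add(3729, Mul(-1, -15508)), 12), Rational(1, 2)) = Pow(Add(Add(3729, 15508), 12), Rational(1, 2)) = Pow(Add(19237, 12), Rational(1, 2)) = Pow(19249, Rational(1, 2))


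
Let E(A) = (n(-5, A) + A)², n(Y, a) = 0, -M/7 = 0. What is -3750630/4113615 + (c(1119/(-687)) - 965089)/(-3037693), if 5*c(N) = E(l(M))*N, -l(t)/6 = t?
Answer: -494883860657/833059966013 ≈ -0.59406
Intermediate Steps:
M = 0 (M = -7*0 = 0)
l(t) = -6*t
E(A) = A² (E(A) = (0 + A)² = A²)
c(N) = 0 (c(N) = ((-6*0)²*N)/5 = (0²*N)/5 = (0*N)/5 = (⅕)*0 = 0)
-3750630/4113615 + (c(1119/(-687)) - 965089)/(-3037693) = -3750630/4113615 + (0 - 965089)/(-3037693) = -3750630*1/4113615 - 965089*(-1/3037693) = -250042/274241 + 965089/3037693 = -494883860657/833059966013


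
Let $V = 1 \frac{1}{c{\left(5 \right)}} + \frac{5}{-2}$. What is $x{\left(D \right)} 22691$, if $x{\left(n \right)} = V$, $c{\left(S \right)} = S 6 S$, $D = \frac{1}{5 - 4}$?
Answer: $- \frac{4243217}{75} \approx -56576.0$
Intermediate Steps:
$D = 1$ ($D = \frac{1}{5 - 4} = 1^{-1} = 1$)
$c{\left(S \right)} = 6 S^{2}$ ($c{\left(S \right)} = 6 S S = 6 S^{2}$)
$V = - \frac{187}{75}$ ($V = 1 \frac{1}{6 \cdot 5^{2}} + \frac{5}{-2} = 1 \frac{1}{6 \cdot 25} + 5 \left(- \frac{1}{2}\right) = 1 \cdot \frac{1}{150} - \frac{5}{2} = \frac{1}{150} - \frac{5}{2} = - \frac{187}{75} \approx -2.4933$)
$x{\left(n \right)} = - \frac{187}{75}$
$x{\left(D \right)} 22691 = \left(- \frac{187}{75}\right) 22691 = - \frac{4243217}{75}$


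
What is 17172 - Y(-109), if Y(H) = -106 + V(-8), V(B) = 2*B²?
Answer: 17150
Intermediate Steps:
Y(H) = 22 (Y(H) = -106 + 2*(-8)² = -106 + 2*64 = -106 + 128 = 22)
17172 - Y(-109) = 17172 - 1*22 = 17172 - 22 = 17150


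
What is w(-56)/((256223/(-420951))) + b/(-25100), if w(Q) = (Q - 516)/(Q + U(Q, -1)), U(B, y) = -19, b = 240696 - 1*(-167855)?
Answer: -16842048379/584654300 ≈ -28.807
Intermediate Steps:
b = 408551 (b = 240696 + 167855 = 408551)
w(Q) = (-516 + Q)/(-19 + Q) (w(Q) = (Q - 516)/(Q - 19) = (-516 + Q)/(-19 + Q))
w(-56)/((256223/(-420951))) + b/(-25100) = ((-516 - 56)/(-19 - 56))/((256223/(-420951))) + 408551/(-25100) = (-572/(-75))/((256223*(-1/420951))) + 408551*(-1/25100) = (-1/75*(-572))/(-256223/420951) - 408551/25100 = (572/75)*(-420951/256223) - 408551/25100 = -7296484/582325 - 408551/25100 = -16842048379/584654300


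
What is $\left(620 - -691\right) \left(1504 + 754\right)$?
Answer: $2960238$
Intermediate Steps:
$\left(620 - -691\right) \left(1504 + 754\right) = \left(620 + 691\right) 2258 = 1311 \cdot 2258 = 2960238$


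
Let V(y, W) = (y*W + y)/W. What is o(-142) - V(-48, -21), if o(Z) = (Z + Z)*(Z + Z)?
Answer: 564912/7 ≈ 80702.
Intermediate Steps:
o(Z) = 4*Z² (o(Z) = (2*Z)*(2*Z) = 4*Z²)
V(y, W) = (y + W*y)/W (V(y, W) = (W*y + y)/W = (y + W*y)/W)
o(-142) - V(-48, -21) = 4*(-142)² - (-48 - 48/(-21)) = 4*20164 - (-48 - 48*(-1/21)) = 80656 - (-48 + 16/7) = 80656 - 1*(-320/7) = 80656 + 320/7 = 564912/7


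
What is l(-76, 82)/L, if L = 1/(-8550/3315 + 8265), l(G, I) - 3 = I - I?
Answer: 5477985/221 ≈ 24787.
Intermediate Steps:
l(G, I) = 3 (l(G, I) = 3 + (I - I) = 3 + 0 = 3)
L = 221/1825995 (L = 1/(-8550*1/3315 + 8265) = 1/(-570/221 + 8265) = 1/(1825995/221) = 221/1825995 ≈ 0.00012103)
l(-76, 82)/L = 3/(221/1825995) = 3*(1825995/221) = 5477985/221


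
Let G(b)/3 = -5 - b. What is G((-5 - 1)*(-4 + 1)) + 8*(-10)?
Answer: -149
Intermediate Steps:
G(b) = -15 - 3*b (G(b) = 3*(-5 - b) = -15 - 3*b)
G((-5 - 1)*(-4 + 1)) + 8*(-10) = (-15 - 3*(-5 - 1)*(-4 + 1)) + 8*(-10) = (-15 - (-18)*(-3)) - 80 = (-15 - 3*18) - 80 = (-15 - 54) - 80 = -69 - 80 = -149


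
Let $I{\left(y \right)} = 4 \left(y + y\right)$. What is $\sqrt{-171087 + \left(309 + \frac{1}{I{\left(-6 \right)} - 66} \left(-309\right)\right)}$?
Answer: $\frac{i \sqrt{246599518}}{38} \approx 413.25 i$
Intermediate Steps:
$I{\left(y \right)} = 8 y$ ($I{\left(y \right)} = 4 \cdot 2 y = 8 y$)
$\sqrt{-171087 + \left(309 + \frac{1}{I{\left(-6 \right)} - 66} \left(-309\right)\right)} = \sqrt{-171087 + \left(309 + \frac{1}{8 \left(-6\right) - 66} \left(-309\right)\right)} = \sqrt{-171087 + \left(309 + \frac{1}{-48 - 66} \left(-309\right)\right)} = \sqrt{-171087 + \left(309 + \frac{1}{-114} \left(-309\right)\right)} = \sqrt{-171087 + \left(309 - - \frac{103}{38}\right)} = \sqrt{-171087 + \left(309 + \frac{103}{38}\right)} = \sqrt{-171087 + \frac{11845}{38}} = \sqrt{- \frac{6489461}{38}} = \frac{i \sqrt{246599518}}{38}$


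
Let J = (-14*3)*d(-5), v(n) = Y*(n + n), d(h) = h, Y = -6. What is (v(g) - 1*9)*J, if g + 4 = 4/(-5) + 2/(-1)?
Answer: 15246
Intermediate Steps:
g = -34/5 (g = -4 + (4/(-5) + 2/(-1)) = -4 + (4*(-⅕) + 2*(-1)) = -4 + (-⅘ - 2) = -4 - 14/5 = -34/5 ≈ -6.8000)
v(n) = -12*n (v(n) = -6*(n + n) = -12*n)
J = 210 (J = -14*3*(-5) = -42*(-5) = 210)
(v(g) - 1*9)*J = (-12*(-34/5) - 1*9)*210 = (408/5 - 9)*210 = (363/5)*210 = 15246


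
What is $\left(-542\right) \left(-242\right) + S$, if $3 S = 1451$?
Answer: $\frac{394943}{3} \approx 1.3165 \cdot 10^{5}$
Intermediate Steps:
$S = \frac{1451}{3}$ ($S = \frac{1}{3} \cdot 1451 = \frac{1451}{3} \approx 483.67$)
$\left(-542\right) \left(-242\right) + S = \left(-542\right) \left(-242\right) + \frac{1451}{3} = 131164 + \frac{1451}{3} = \frac{394943}{3}$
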